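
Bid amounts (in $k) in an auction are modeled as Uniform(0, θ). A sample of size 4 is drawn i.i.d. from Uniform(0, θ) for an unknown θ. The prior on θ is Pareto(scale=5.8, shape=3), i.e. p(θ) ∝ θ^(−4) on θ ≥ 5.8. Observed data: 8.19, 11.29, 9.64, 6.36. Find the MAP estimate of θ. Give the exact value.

θ̂_MAP = 11.29

The Uniform(0, θ) likelihood is θ^(−n) for θ ≥ max(xᵢ), zero otherwise. Here max(xᵢ) = 11.29.
Posterior ∝ θ^(−4) · θ^(−4) = θ^(−8) on θ ≥ max(5.8, 11.29) = 11.29.
This density is strictly decreasing in θ, so the posterior mode lies at the lower boundary of the support.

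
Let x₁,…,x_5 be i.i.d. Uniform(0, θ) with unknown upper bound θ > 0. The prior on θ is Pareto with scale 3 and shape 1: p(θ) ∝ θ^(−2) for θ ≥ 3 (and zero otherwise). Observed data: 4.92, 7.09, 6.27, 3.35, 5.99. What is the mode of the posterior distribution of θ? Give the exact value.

θ̂_MAP = 7.09

The Uniform(0, θ) likelihood is θ^(−n) for θ ≥ max(xᵢ), zero otherwise. Here max(xᵢ) = 7.09.
Posterior ∝ θ^(−2) · θ^(−5) = θ^(−7) on θ ≥ max(3, 7.09) = 7.09.
This density is strictly decreasing in θ, so the posterior mode lies at the lower boundary of the support.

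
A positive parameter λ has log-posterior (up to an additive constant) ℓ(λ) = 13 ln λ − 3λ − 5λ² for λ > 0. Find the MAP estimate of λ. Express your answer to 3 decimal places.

ℓ'(λ) = 13/λ − 3 − 10λ. Setting this to zero and multiplying by λ: 10λ² + 3λ − 13 = 0.
λ = (−3 + √(3² + 4·10·13)) / (2·10) = (−3 + √529) / 20 = (−3 + 23)/20 = 1.
ℓ''(λ) = −13/λ² − 10 < 0, confirming a maximum.

λ̂_MAP = 1.000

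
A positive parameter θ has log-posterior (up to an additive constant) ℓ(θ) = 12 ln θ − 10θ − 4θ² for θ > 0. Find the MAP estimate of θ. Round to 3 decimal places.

θ̂_MAP = 0.750

ℓ'(θ) = 12/θ − 10 − 8θ. Setting this to zero and multiplying by θ: 8θ² + 10θ − 12 = 0.
θ = (−10 + √(10² + 4·8·12)) / (2·8) = (−10 + √484) / 16 = (−10 + 22)/16 = 3/4.
ℓ''(θ) = −12/θ² − 8 < 0, confirming a maximum.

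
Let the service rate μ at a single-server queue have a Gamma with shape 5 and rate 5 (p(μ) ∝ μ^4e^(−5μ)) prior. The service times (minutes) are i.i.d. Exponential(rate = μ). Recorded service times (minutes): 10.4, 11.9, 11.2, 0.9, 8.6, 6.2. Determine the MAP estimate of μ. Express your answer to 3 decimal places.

The Exponential(rate=μ) likelihood is ∝ μ^n e^(−μΣtᵢ). Here n = 6 and Σtᵢ = 10.4 + 11.9 + 11.2 + 0.9 + 8.6 + 6.2 = 49.2.
Posterior ∝ μ^4e^(−5μ) · μ^6e^(−49.2μ) = μ^10e^(−54.2μ), i.e. Gamma(11, 54.2).
Mode = (a−1)/b = 10/54.2 ≈ 0.185.

μ̂_MAP = 0.185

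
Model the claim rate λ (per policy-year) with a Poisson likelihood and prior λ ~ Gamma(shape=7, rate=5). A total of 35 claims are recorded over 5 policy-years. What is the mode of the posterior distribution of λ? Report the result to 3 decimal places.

Σxᵢ = 35, n = 5.
Posterior ∝ λ^6e^(−5λ) · λ^35e^(−5λ) = λ^41e^(−10λ), i.e. Gamma(shape=42, rate=10).
The mode of a Gamma(a, b) with a ≥ 1 (shape–rate) is (a−1)/b = 41/10 ≈ 4.100.

λ̂_MAP = 4.100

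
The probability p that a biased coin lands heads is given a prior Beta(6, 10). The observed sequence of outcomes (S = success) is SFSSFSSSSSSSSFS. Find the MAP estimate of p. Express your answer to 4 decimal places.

p̂_MAP = 0.5862

Prior: Beta(6, 10).
Data: 12 successes in 15 trials (from the sequence). The binomial likelihood contributes p^12(1−p)^3, so the posterior is Beta(6+12, 10+3) = Beta(18, 13).
For Beta(a, b) with a, b > 1 the mode is (a−1)/(a+b−2) = 17/29 ≈ 0.5862.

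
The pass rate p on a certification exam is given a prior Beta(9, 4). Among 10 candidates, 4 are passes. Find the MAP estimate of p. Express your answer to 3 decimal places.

Prior: Beta(9, 4).
Data: 4 successes in 10 trials. The binomial likelihood contributes p^4(1−p)^6, so the posterior is Beta(9+4, 4+6) = Beta(13, 10).
For Beta(a, b) with a, b > 1 the mode is (a−1)/(a+b−2) = 12/21 ≈ 0.571.

p̂_MAP = 0.571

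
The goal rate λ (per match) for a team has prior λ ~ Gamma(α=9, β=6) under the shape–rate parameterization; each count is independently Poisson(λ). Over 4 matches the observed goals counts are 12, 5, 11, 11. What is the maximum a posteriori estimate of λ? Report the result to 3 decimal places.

Σxᵢ = 12+5+11+11 = 39, with n = 4.
Posterior ∝ λ^8e^(−6λ) · λ^39e^(−4λ) = λ^47e^(−10λ), i.e. Gamma(shape=48, rate=10).
The mode of a Gamma(a, b) with a ≥ 1 (shape–rate) is (a−1)/b = 47/10 ≈ 4.700.

λ̂_MAP = 4.700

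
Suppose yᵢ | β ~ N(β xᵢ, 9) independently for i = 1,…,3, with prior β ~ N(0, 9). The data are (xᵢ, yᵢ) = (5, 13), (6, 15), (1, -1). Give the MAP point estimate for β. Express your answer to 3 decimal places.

log p(β | y) = −Σ(yᵢ − βxᵢ)²/(2·9) − β²/(2·9) + const.
Setting the derivative to zero: Σxᵢ(yᵢ − βxᵢ)/9 − β/9 = 0, so β = Σxᵢyᵢ / (Σxᵢ² + σ²/τ²).
Σxᵢyᵢ = 5·13 + 6·15 + 1·(-1) = 154; Σxᵢ² = 62; σ²/τ² = 1.
β̂_MAP = 154 / (62 + 1) = 154/63 ≈ 2.444.

β̂_MAP = 2.444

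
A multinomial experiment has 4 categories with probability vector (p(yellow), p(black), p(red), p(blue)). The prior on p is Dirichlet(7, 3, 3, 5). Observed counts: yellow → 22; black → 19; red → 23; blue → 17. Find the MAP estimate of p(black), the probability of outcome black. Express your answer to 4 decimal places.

The posterior is Dirichlet(αᵢ + nᵢ) = Dirichlet(29, 22, 26, 22).
For a Dirichlet(a₁,…,a_K) with all aᵢ > 1, the mode has j-th component (aⱼ − 1)/(Σaᵢ − K).
Here Σaᵢ = 99 and K = 4, so p(black) = (22 − 1)/(99 − 4) = 21/95 ≈ 0.2211.

MAP estimate of p(black) = 0.2211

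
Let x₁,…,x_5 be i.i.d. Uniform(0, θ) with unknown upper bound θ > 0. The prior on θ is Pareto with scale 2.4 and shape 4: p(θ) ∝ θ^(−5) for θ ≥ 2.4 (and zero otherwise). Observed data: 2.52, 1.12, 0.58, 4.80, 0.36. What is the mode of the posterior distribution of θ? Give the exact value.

θ̂_MAP = 4.80

The Uniform(0, θ) likelihood is θ^(−n) for θ ≥ max(xᵢ), zero otherwise. Here max(xᵢ) = 4.80.
Posterior ∝ θ^(−5) · θ^(−5) = θ^(−10) on θ ≥ max(2.4, 4.80) = 4.80.
This density is strictly decreasing in θ, so the posterior mode lies at the lower boundary of the support.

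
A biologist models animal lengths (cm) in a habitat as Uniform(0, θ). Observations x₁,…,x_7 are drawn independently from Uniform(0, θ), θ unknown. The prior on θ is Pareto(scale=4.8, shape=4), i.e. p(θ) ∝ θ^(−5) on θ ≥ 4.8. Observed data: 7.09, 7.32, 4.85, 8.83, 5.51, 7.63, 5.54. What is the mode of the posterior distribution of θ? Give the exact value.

θ̂_MAP = 8.83

The Uniform(0, θ) likelihood is θ^(−n) for θ ≥ max(xᵢ), zero otherwise. Here max(xᵢ) = 8.83.
Posterior ∝ θ^(−5) · θ^(−7) = θ^(−12) on θ ≥ max(4.8, 8.83) = 8.83.
This density is strictly decreasing in θ, so the posterior mode lies at the lower boundary of the support.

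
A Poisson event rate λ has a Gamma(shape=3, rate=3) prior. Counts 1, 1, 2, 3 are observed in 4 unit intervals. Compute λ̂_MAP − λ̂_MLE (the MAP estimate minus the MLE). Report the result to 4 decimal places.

MAP − MLE = -0.4643

Σxᵢ = 7. Posterior is Gamma(10, 7); MAP = (10−1)/7 = 9/7 ≈ 1.28571.
MLE = x̄ = 7/4 ≈ 1.75000.
Difference = 9/7 − 7/4 = -13/28 ≈ -0.4643.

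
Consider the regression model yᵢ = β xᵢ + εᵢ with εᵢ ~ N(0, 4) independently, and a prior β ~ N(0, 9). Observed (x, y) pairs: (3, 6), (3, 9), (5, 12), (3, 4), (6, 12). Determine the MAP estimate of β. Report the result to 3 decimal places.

β̂_MAP = 2.137

log p(β | y) = −Σ(yᵢ − βxᵢ)²/(2·4) − β²/(2·9) + const.
Setting the derivative to zero: Σxᵢ(yᵢ − βxᵢ)/4 − β/9 = 0, so β = Σxᵢyᵢ / (Σxᵢ² + σ²/τ²).
Σxᵢyᵢ = 3·6 + 3·9 + 5·12 + 3·4 + 6·12 = 189; Σxᵢ² = 88; σ²/τ² = 4/9.
β̂_MAP = 189 / (88 + 4/9) = 189/(796/9) = 1701/796 ≈ 2.137.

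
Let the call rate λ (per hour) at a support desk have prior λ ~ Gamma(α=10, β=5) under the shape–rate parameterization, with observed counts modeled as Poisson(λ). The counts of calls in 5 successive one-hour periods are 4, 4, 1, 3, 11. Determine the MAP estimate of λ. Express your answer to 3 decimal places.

Σxᵢ = 4+4+1+3+11 = 23, with n = 5.
Posterior ∝ λ^9e^(−5λ) · λ^23e^(−5λ) = λ^32e^(−10λ), i.e. Gamma(shape=33, rate=10).
The mode of a Gamma(a, b) with a ≥ 1 (shape–rate) is (a−1)/b = 32/10 ≈ 3.200.

λ̂_MAP = 3.200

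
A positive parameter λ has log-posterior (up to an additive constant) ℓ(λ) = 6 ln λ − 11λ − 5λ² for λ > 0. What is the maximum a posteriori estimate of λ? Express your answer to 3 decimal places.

λ̂_MAP = 0.400

ℓ'(λ) = 6/λ − 11 − 10λ. Setting this to zero and multiplying by λ: 10λ² + 11λ − 6 = 0.
λ = (−11 + √(11² + 4·10·6)) / (2·10) = (−11 + √361) / 20 = (−11 + 19)/20 = 2/5.
ℓ''(λ) = −6/λ² − 10 < 0, confirming a maximum.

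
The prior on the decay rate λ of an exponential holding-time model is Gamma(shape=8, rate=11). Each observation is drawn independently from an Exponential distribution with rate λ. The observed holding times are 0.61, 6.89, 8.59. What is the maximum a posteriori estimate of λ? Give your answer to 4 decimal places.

λ̂_MAP = 0.3691

The Exponential(rate=λ) likelihood is ∝ λ^n e^(−λΣtᵢ). Here n = 3 and Σtᵢ = 0.61 + 6.89 + 8.59 = 16.09.
Posterior ∝ λ^7e^(−11λ) · λ^3e^(−16.09λ) = λ^10e^(−27.09λ), i.e. Gamma(11, 27.09).
Mode = (a−1)/b = 10/27.09 ≈ 0.3691.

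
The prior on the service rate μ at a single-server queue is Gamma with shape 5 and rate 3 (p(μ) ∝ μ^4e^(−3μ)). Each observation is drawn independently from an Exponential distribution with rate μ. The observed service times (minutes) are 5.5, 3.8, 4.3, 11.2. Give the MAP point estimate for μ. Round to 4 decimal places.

The Exponential(rate=μ) likelihood is ∝ μ^n e^(−μΣtᵢ). Here n = 4 and Σtᵢ = 5.5 + 3.8 + 4.3 + 11.2 = 24.8.
Posterior ∝ μ^4e^(−3μ) · μ^4e^(−24.8μ) = μ^8e^(−27.8μ), i.e. Gamma(9, 27.8).
Mode = (a−1)/b = 8/27.8 ≈ 0.2878.

μ̂_MAP = 0.2878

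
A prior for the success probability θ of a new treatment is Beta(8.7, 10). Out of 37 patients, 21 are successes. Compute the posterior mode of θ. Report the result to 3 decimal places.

θ̂_MAP = 0.534

Prior: Beta(8.7, 10).
Data: 21 successes in 37 trials. The binomial likelihood contributes θ^21(1−θ)^16, so the posterior is Beta(8.7+21, 10+16) = Beta(29.7, 26).
For Beta(a, b) with a, b > 1 the mode is (a−1)/(a+b−2) = 28.7/53.7 ≈ 0.534.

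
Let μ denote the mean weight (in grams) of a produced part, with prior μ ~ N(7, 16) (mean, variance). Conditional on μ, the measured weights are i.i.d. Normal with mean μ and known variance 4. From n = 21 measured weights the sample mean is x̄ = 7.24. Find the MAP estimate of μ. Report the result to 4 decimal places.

n = 21, x̄ = 7.24.
For a Normal prior and Normal likelihood with known variance, the posterior is Normal; its mode equals its mean, the precision-weighted average.
Prior precision 1/σ₀² = 1/16 = 0.0625; data precision n/σ² = 21/4 = 5.25.
μ̂ = (0.0625·7 + 5.25·7.24) / (0.0625 + 5.25) = 38.4475/5.3125 = 15379/2125 ≈ 7.2372.

μ̂_MAP = 7.2372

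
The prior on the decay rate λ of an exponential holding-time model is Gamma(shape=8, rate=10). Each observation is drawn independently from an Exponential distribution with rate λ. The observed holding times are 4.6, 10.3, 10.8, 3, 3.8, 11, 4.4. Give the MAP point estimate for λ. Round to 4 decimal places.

λ̂_MAP = 0.2418

The Exponential(rate=λ) likelihood is ∝ λ^n e^(−λΣtᵢ). Here n = 7 and Σtᵢ = 4.6 + 10.3 + 10.8 + 3 + 3.8 + 11 + 4.4 = 47.9.
Posterior ∝ λ^7e^(−10λ) · λ^7e^(−47.9λ) = λ^14e^(−57.9λ), i.e. Gamma(15, 57.9).
Mode = (a−1)/b = 14/57.9 ≈ 0.2418.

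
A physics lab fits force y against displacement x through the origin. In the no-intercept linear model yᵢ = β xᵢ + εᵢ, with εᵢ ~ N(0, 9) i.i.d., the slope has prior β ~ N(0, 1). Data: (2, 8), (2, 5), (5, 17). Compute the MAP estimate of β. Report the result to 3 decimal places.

β̂_MAP = 2.643

log p(β | y) = −Σ(yᵢ − βxᵢ)²/(2·9) − β²/(2·1) + const.
Setting the derivative to zero: Σxᵢ(yᵢ − βxᵢ)/9 − β/1 = 0, so β = Σxᵢyᵢ / (Σxᵢ² + σ²/τ²).
Σxᵢyᵢ = 2·8 + 2·5 + 5·17 = 111; Σxᵢ² = 33; σ²/τ² = 9.
β̂_MAP = 111 / (33 + 9) = 111/42 ≈ 2.643.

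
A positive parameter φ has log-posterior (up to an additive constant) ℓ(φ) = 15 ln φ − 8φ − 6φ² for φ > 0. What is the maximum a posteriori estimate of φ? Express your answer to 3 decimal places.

φ̂_MAP = 0.833

ℓ'(φ) = 15/φ − 8 − 12φ. Setting this to zero and multiplying by φ: 12φ² + 8φ − 15 = 0.
φ = (−8 + √(8² + 4·12·15)) / (2·12) = (−8 + √784) / 24 = (−8 + 28)/24 = 5/6.
ℓ''(φ) = −15/φ² − 12 < 0, confirming a maximum.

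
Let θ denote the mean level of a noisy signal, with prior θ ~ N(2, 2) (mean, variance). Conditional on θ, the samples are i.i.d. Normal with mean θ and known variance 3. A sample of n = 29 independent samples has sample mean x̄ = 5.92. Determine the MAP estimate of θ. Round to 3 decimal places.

θ̂_MAP = 5.727

n = 29, x̄ = 5.92.
For a Normal prior and Normal likelihood with known variance, the posterior is Normal; its mode equals its mean, the precision-weighted average.
Prior precision 1/σ₀² = 1/2 = 0.5; data precision n/σ² = 29/3.
θ̂ = (0.5·2 + (29/3)·5.92) / (0.5 + 29/3) = (4367/75)/(61/6) = 8734/1525 ≈ 5.727.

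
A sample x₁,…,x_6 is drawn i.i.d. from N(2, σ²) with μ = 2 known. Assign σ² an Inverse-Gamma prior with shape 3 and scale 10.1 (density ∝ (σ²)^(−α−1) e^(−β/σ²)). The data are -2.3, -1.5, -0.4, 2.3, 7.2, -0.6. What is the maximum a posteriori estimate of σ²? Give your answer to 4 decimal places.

Sum of squared deviations about the known mean: SS = (-2.3−2)² + (-1.5−2)² + (-0.4−2)² + (2.3−2)² + (7.2−2)² + (-0.6−2)² = 70.39.
The Normal likelihood contributes (σ²)^(−n/2) exp(−SS/(2σ²)), so the posterior is Inverse-Gamma(α + n/2, β + SS/2) = Inverse-Gamma(6, 45.295).
The mode of Inverse-Gamma(a, b) is b/(a+1) = 45.295/7 ≈ 6.4707.

σ̂²_MAP = 6.4707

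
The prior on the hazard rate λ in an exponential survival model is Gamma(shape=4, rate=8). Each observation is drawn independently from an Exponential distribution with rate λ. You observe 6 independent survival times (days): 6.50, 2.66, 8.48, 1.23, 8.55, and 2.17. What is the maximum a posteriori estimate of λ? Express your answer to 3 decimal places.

λ̂_MAP = 0.239

The Exponential(rate=λ) likelihood is ∝ λ^n e^(−λΣtᵢ). Here n = 6 and Σtᵢ = 6.50 + 2.66 + 8.48 + 1.23 + 8.55 + 2.17 = 29.59.
Posterior ∝ λ^3e^(−8λ) · λ^6e^(−29.59λ) = λ^9e^(−37.59λ), i.e. Gamma(10, 37.59).
Mode = (a−1)/b = 9/37.59 ≈ 0.239.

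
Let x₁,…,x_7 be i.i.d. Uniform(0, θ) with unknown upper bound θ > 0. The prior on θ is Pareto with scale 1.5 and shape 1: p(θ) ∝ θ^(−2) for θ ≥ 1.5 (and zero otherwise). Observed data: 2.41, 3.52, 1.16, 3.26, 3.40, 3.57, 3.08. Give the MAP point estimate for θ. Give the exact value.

The Uniform(0, θ) likelihood is θ^(−n) for θ ≥ max(xᵢ), zero otherwise. Here max(xᵢ) = 3.57.
Posterior ∝ θ^(−2) · θ^(−7) = θ^(−9) on θ ≥ max(1.5, 3.57) = 3.57.
This density is strictly decreasing in θ, so the posterior mode lies at the lower boundary of the support.

θ̂_MAP = 3.57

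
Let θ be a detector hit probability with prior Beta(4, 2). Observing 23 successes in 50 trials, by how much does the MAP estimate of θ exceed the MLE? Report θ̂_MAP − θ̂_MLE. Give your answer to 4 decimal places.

MAP − MLE = 0.0215

Posterior is Beta(27, 29); MAP = (27−1)/(56−2) = 26/54 ≈ 0.48148.
MLE ignores the prior: θ̂_MLE = k/n = 23/50 ≈ 0.46000.
Difference = 26/54 − 23/50 = 29/1350 ≈ 0.0215.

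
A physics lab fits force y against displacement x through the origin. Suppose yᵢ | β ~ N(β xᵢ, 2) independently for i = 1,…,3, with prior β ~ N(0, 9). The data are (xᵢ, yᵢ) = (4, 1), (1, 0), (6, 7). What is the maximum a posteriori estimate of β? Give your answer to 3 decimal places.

log p(β | y) = −Σ(yᵢ − βxᵢ)²/(2·2) − β²/(2·9) + const.
Setting the derivative to zero: Σxᵢ(yᵢ − βxᵢ)/2 − β/9 = 0, so β = Σxᵢyᵢ / (Σxᵢ² + σ²/τ²).
Σxᵢyᵢ = 4·1 + 1·0 + 6·7 = 46; Σxᵢ² = 53; σ²/τ² = 2/9.
β̂_MAP = 46 / (53 + 2/9) = 46/(479/9) = 414/479 ≈ 0.864.

β̂_MAP = 0.864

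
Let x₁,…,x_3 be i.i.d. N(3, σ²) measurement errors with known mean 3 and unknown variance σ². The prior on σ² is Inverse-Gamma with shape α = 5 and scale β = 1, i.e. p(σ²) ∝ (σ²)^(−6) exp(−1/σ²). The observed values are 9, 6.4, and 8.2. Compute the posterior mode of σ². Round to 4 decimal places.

Sum of squared deviations about the known mean: SS = (9−3)² + (6.4−3)² + (8.2−3)² = 74.6.
The Normal likelihood contributes (σ²)^(−n/2) exp(−SS/(2σ²)), so the posterior is Inverse-Gamma(α + n/2, β + SS/2) = Inverse-Gamma(6.5, 38.3).
The mode of Inverse-Gamma(a, b) is b/(a+1) = 38.3/7.5 ≈ 5.1067.

σ̂²_MAP = 5.1067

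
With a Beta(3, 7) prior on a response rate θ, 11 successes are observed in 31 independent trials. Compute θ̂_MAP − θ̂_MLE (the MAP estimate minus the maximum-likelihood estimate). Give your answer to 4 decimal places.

MAP − MLE = -0.0215

Posterior is Beta(14, 27); MAP = (14−1)/(41−2) = 13/39 ≈ 0.33333.
MLE ignores the prior: θ̂_MLE = k/n = 11/31 ≈ 0.35484.
Difference = 13/39 − 11/31 = -2/93 ≈ -0.0215.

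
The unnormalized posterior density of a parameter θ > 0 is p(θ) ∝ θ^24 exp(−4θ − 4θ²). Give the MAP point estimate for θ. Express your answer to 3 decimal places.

θ̂_MAP = 1.500

ℓ'(θ) = 24/θ − 4 − 8θ. Setting this to zero and multiplying by θ: 8θ² + 4θ − 24 = 0.
θ = (−4 + √(4² + 4·8·24)) / (2·8) = (−4 + √784) / 16 = (−4 + 28)/16 = 3/2.
ℓ''(θ) = −24/θ² − 8 < 0, confirming a maximum.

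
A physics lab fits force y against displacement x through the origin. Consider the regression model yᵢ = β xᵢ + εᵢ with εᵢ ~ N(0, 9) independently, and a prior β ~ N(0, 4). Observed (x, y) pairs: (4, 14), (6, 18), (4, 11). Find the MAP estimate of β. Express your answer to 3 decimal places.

log p(β | y) = −Σ(yᵢ − βxᵢ)²/(2·9) − β²/(2·4) + const.
Setting the derivative to zero: Σxᵢ(yᵢ − βxᵢ)/9 − β/4 = 0, so β = Σxᵢyᵢ / (Σxᵢ² + σ²/τ²).
Σxᵢyᵢ = 4·14 + 6·18 + 4·11 = 208; Σxᵢ² = 68; σ²/τ² = 2.25.
β̂_MAP = 208 / (68 + 2.25) = 208/70.25 ≈ 2.961.

β̂_MAP = 2.961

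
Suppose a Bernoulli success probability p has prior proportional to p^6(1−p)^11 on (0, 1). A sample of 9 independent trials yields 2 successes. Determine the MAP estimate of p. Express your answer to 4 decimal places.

p̂_MAP = 0.3077

The prior density ∝ p^6(1−p)^11 is the kernel of Beta(7, 12).
Data: 2 successes in 9 trials. The binomial likelihood contributes p^2(1−p)^7, so the posterior is Beta(7+2, 12+7) = Beta(9, 19).
For Beta(a, b) with a, b > 1 the mode is (a−1)/(a+b−2) = 8/26 ≈ 0.3077.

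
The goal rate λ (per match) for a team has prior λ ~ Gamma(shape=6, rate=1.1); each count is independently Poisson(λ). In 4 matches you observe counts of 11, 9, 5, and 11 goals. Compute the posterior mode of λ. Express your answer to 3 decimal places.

Σxᵢ = 11+9+5+11 = 36, with n = 4.
Posterior ∝ λ^5e^(−1.1λ) · λ^36e^(−4λ) = λ^41e^(−5.1λ), i.e. Gamma(shape=42, rate=5.1).
The mode of a Gamma(a, b) with a ≥ 1 (shape–rate) is (a−1)/b = 41/5.1 ≈ 8.039.

λ̂_MAP = 8.039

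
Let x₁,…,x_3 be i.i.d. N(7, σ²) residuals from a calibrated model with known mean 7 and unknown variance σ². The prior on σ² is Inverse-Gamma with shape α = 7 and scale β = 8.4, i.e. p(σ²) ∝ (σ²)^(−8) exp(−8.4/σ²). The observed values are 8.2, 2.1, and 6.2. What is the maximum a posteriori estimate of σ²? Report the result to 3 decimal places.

Sum of squared deviations about the known mean: SS = (8.2−7)² + (2.1−7)² + (6.2−7)² = 26.09.
The Normal likelihood contributes (σ²)^(−n/2) exp(−SS/(2σ²)), so the posterior is Inverse-Gamma(α + n/2, β + SS/2) = Inverse-Gamma(8.5, 21.445).
The mode of Inverse-Gamma(a, b) is b/(a+1) = 21.445/9.5 ≈ 2.257.

σ̂²_MAP = 2.257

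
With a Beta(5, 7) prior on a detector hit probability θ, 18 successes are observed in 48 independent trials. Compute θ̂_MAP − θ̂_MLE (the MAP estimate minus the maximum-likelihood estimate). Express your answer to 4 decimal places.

Posterior is Beta(23, 37); MAP = (23−1)/(60−2) = 22/58 ≈ 0.37931.
MLE ignores the prior: θ̂_MLE = k/n = 18/48 ≈ 0.37500.
Difference = 22/58 − 18/48 = 1/232 ≈ 0.0043.

MAP − MLE = 0.0043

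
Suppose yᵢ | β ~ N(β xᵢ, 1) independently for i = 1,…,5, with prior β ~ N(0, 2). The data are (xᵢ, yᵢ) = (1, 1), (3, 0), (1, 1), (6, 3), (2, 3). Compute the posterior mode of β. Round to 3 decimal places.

log p(β | y) = −Σ(yᵢ − βxᵢ)²/(2·1) − β²/(2·2) + const.
Setting the derivative to zero: Σxᵢ(yᵢ − βxᵢ)/1 − β/2 = 0, so β = Σxᵢyᵢ / (Σxᵢ² + σ²/τ²).
Σxᵢyᵢ = 1·1 + 3·0 + 1·1 + 6·3 + 2·3 = 26; Σxᵢ² = 51; σ²/τ² = 0.5.
β̂_MAP = 26 / (51 + 0.5) = 26/51.5 ≈ 0.505.

β̂_MAP = 0.505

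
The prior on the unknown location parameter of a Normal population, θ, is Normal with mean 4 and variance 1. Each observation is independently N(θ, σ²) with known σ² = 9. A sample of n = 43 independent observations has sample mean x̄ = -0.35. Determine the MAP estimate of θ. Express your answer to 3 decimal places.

θ̂_MAP = 0.403

n = 43, x̄ = -0.35.
For a Normal prior and Normal likelihood with known variance, the posterior is Normal; its mode equals its mean, the precision-weighted average.
Prior precision 1/σ₀² = 1/1 = 1; data precision n/σ² = 43/9.
θ̂ = (1·4 + (43/9)·(-0.35)) / (1 + 43/9) = (419/180)/(52/9) = 419/1040 ≈ 0.403.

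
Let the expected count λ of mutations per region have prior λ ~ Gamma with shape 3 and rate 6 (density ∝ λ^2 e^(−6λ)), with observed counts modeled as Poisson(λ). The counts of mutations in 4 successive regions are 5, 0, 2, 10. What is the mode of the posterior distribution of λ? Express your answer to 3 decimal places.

λ̂_MAP = 1.900

Σxᵢ = 5+0+2+10 = 17, with n = 4.
Posterior ∝ λ^2e^(−6λ) · λ^17e^(−4λ) = λ^19e^(−10λ), i.e. Gamma(shape=20, rate=10).
The mode of a Gamma(a, b) with a ≥ 1 (shape–rate) is (a−1)/b = 19/10 ≈ 1.900.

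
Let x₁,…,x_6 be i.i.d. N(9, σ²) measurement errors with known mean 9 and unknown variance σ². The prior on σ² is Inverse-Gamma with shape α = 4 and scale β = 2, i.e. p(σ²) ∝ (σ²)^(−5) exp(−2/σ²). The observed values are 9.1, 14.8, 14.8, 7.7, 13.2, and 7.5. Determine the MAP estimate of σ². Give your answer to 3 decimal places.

σ̂²_MAP = 5.804

Sum of squared deviations about the known mean: SS = (9.1−9)² + (14.8−9)² + (14.8−9)² + (7.7−9)² + (13.2−9)² + (7.5−9)² = 88.87.
The Normal likelihood contributes (σ²)^(−n/2) exp(−SS/(2σ²)), so the posterior is Inverse-Gamma(α + n/2, β + SS/2) = Inverse-Gamma(7, 46.435).
The mode of Inverse-Gamma(a, b) is b/(a+1) = 46.435/8 ≈ 5.804.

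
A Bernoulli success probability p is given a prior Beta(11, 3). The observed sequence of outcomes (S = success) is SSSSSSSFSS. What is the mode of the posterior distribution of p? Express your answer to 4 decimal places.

Prior: Beta(11, 3).
Data: 9 successes in 10 trials (from the sequence). The binomial likelihood contributes p^9(1−p)^1, so the posterior is Beta(11+9, 3+1) = Beta(20, 4).
For Beta(a, b) with a, b > 1 the mode is (a−1)/(a+b−2) = 19/22 ≈ 0.8636.

p̂_MAP = 0.8636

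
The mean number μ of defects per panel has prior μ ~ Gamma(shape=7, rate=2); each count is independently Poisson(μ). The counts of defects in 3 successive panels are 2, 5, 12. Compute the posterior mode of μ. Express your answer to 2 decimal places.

μ̂_MAP = 5.00

Σxᵢ = 2+5+12 = 19, with n = 3.
Posterior ∝ μ^6e^(−2μ) · μ^19e^(−3μ) = μ^25e^(−5μ), i.e. Gamma(shape=26, rate=5).
The mode of a Gamma(a, b) with a ≥ 1 (shape–rate) is (a−1)/b = 25/5 ≈ 5.00.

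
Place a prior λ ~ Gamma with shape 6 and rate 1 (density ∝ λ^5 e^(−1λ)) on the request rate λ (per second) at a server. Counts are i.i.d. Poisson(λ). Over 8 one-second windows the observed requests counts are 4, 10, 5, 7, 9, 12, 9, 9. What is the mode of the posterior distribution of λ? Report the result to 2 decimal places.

λ̂_MAP = 7.78

Σxᵢ = 4+10+5+7+9+12+9+9 = 65, with n = 8.
Posterior ∝ λ^5e^(−1λ) · λ^65e^(−8λ) = λ^70e^(−9λ), i.e. Gamma(shape=71, rate=9).
The mode of a Gamma(a, b) with a ≥ 1 (shape–rate) is (a−1)/b = 70/9 ≈ 7.78.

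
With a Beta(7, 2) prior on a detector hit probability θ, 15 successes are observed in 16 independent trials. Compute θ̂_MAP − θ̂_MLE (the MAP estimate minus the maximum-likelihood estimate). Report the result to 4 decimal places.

MAP − MLE = -0.0245

Posterior is Beta(22, 3); MAP = (22−1)/(25−2) = 21/23 ≈ 0.91304.
MLE ignores the prior: θ̂_MLE = k/n = 15/16 ≈ 0.93750.
Difference = 21/23 − 15/16 = -9/368 ≈ -0.0245.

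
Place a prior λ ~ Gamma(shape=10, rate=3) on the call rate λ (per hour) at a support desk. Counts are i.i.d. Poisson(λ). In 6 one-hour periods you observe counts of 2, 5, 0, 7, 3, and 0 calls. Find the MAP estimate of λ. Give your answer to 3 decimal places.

λ̂_MAP = 2.889

Σxᵢ = 2+5+0+7+3+0 = 17, with n = 6.
Posterior ∝ λ^9e^(−3λ) · λ^17e^(−6λ) = λ^26e^(−9λ), i.e. Gamma(shape=27, rate=9).
The mode of a Gamma(a, b) with a ≥ 1 (shape–rate) is (a−1)/b = 26/9 ≈ 2.889.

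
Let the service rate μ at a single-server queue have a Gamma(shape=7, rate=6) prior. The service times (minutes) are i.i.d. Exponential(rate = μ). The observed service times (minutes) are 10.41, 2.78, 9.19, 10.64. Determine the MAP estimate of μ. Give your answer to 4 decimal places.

μ̂_MAP = 0.2563

The Exponential(rate=μ) likelihood is ∝ μ^n e^(−μΣtᵢ). Here n = 4 and Σtᵢ = 10.41 + 2.78 + 9.19 + 10.64 = 33.02.
Posterior ∝ μ^6e^(−6μ) · μ^4e^(−33.02μ) = μ^10e^(−39.02μ), i.e. Gamma(11, 39.02).
Mode = (a−1)/b = 10/39.02 ≈ 0.2563.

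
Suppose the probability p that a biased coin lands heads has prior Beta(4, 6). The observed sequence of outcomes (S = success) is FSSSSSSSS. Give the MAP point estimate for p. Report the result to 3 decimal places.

p̂_MAP = 0.647

Prior: Beta(4, 6).
Data: 8 successes in 9 trials (from the sequence). The binomial likelihood contributes p^8(1−p)^1, so the posterior is Beta(4+8, 6+1) = Beta(12, 7).
For Beta(a, b) with a, b > 1 the mode is (a−1)/(a+b−2) = 11/17 ≈ 0.647.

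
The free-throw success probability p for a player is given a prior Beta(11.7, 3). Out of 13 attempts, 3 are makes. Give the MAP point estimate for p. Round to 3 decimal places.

Prior: Beta(11.7, 3).
Data: 3 successes in 13 trials. The binomial likelihood contributes p^3(1−p)^10, so the posterior is Beta(11.7+3, 3+10) = Beta(14.7, 13).
For Beta(a, b) with a, b > 1 the mode is (a−1)/(a+b−2) = 13.7/25.7 ≈ 0.533.

p̂_MAP = 0.533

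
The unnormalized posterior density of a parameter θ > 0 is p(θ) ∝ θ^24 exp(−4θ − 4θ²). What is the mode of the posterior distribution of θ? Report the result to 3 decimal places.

θ̂_MAP = 1.500

ℓ'(θ) = 24/θ − 4 − 8θ. Setting this to zero and multiplying by θ: 8θ² + 4θ − 24 = 0.
θ = (−4 + √(4² + 4·8·24)) / (2·8) = (−4 + √784) / 16 = (−4 + 28)/16 = 3/2.
ℓ''(θ) = −24/θ² − 8 < 0, confirming a maximum.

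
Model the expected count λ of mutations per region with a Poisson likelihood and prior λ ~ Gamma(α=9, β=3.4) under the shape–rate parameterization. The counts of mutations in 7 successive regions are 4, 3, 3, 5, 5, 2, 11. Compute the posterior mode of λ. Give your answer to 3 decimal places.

λ̂_MAP = 3.942

Σxᵢ = 4+3+3+5+5+2+11 = 33, with n = 7.
Posterior ∝ λ^8e^(−3.4λ) · λ^33e^(−7λ) = λ^41e^(−10.4λ), i.e. Gamma(shape=42, rate=10.4).
The mode of a Gamma(a, b) with a ≥ 1 (shape–rate) is (a−1)/b = 41/10.4 ≈ 3.942.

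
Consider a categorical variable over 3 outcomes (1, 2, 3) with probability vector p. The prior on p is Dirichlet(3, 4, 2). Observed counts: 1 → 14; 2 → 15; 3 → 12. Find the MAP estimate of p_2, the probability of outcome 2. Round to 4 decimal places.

MAP estimate: 0.3830

The posterior is Dirichlet(αᵢ + nᵢ) = Dirichlet(17, 19, 14).
For a Dirichlet(a₁,…,a_K) with all aᵢ > 1, the mode has j-th component (aⱼ − 1)/(Σaᵢ − K).
Here Σaᵢ = 50 and K = 3, so p_2 = (19 − 1)/(50 − 3) = 18/47 ≈ 0.3830.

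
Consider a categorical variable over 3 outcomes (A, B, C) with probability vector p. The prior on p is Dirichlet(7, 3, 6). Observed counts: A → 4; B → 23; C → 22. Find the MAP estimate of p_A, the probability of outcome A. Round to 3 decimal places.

MAP estimate of p_A = 0.161

The posterior is Dirichlet(αᵢ + nᵢ) = Dirichlet(11, 26, 28).
For a Dirichlet(a₁,…,a_K) with all aᵢ > 1, the mode has j-th component (aⱼ − 1)/(Σaᵢ − K).
Here Σaᵢ = 65 and K = 3, so p_A = (11 − 1)/(65 − 3) = 10/62 ≈ 0.161.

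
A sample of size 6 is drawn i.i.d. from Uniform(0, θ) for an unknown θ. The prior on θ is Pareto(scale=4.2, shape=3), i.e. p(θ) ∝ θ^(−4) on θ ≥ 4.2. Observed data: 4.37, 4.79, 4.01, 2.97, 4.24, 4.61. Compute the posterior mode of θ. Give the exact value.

θ̂_MAP = 4.79

The Uniform(0, θ) likelihood is θ^(−n) for θ ≥ max(xᵢ), zero otherwise. Here max(xᵢ) = 4.79.
Posterior ∝ θ^(−4) · θ^(−6) = θ^(−10) on θ ≥ max(4.2, 4.79) = 4.79.
This density is strictly decreasing in θ, so the posterior mode lies at the lower boundary of the support.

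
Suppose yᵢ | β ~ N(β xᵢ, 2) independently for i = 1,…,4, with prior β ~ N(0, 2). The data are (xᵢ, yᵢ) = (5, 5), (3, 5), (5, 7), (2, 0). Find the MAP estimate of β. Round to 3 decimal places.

β̂_MAP = 1.172

log p(β | y) = −Σ(yᵢ − βxᵢ)²/(2·2) − β²/(2·2) + const.
Setting the derivative to zero: Σxᵢ(yᵢ − βxᵢ)/2 − β/2 = 0, so β = Σxᵢyᵢ / (Σxᵢ² + σ²/τ²).
Σxᵢyᵢ = 5·5 + 3·5 + 5·7 + 2·0 = 75; Σxᵢ² = 63; σ²/τ² = 1.
β̂_MAP = 75 / (63 + 1) = 75/64 ≈ 1.172.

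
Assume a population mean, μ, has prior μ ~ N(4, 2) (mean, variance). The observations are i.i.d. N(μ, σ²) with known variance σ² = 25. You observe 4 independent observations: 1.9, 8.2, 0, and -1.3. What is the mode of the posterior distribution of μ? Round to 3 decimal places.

μ̂_MAP = 3.564

n = 4; x̄ = (1.9 + 8.2 + 0 + (-1.3))/4 = 8.8/4 = 2.2.
For a Normal prior and Normal likelihood with known variance, the posterior is Normal; its mode equals its mean, the precision-weighted average.
Prior precision 1/σ₀² = 1/2 = 0.5; data precision n/σ² = 4/25 = 0.16.
μ̂ = (0.5·4 + 0.16·2.2) / (0.5 + 0.16) = 2.352/0.66 = 196/55 ≈ 3.564.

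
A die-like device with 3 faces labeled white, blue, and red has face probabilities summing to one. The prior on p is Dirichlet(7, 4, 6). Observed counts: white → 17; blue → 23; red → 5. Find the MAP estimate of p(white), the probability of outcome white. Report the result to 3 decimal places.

MAP estimate of p(white) = 0.390

The posterior is Dirichlet(αᵢ + nᵢ) = Dirichlet(24, 27, 11).
For a Dirichlet(a₁,…,a_K) with all aᵢ > 1, the mode has j-th component (aⱼ − 1)/(Σaᵢ − K).
Here Σaᵢ = 62 and K = 3, so p(white) = (24 − 1)/(62 − 3) = 23/59 ≈ 0.390.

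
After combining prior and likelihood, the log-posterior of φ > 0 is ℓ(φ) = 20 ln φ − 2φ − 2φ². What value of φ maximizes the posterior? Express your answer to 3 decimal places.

ℓ'(φ) = 20/φ − 2 − 4φ. Setting this to zero and multiplying by φ: 4φ² + 2φ − 20 = 0.
φ = (−2 + √(2² + 4·4·20)) / (2·4) = (−2 + √324) / 8 = (−2 + 18)/8 = 2.
ℓ''(φ) = −20/φ² − 4 < 0, confirming a maximum.

φ̂_MAP = 2.000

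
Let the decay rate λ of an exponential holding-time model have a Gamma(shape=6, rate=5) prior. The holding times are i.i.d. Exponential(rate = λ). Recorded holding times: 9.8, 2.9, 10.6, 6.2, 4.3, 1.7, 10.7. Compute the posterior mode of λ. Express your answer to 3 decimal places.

λ̂_MAP = 0.234

The Exponential(rate=λ) likelihood is ∝ λ^n e^(−λΣtᵢ). Here n = 7 and Σtᵢ = 9.8 + 2.9 + 10.6 + 6.2 + 4.3 + 1.7 + 10.7 = 46.2.
Posterior ∝ λ^5e^(−5λ) · λ^7e^(−46.2λ) = λ^12e^(−51.2λ), i.e. Gamma(13, 51.2).
Mode = (a−1)/b = 12/51.2 ≈ 0.234.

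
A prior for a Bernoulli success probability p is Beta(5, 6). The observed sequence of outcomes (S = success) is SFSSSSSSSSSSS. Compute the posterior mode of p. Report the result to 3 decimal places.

Prior: Beta(5, 6).
Data: 12 successes in 13 trials (from the sequence). The binomial likelihood contributes p^12(1−p)^1, so the posterior is Beta(5+12, 6+1) = Beta(17, 7).
For Beta(a, b) with a, b > 1 the mode is (a−1)/(a+b−2) = 16/22 ≈ 0.727.

p̂_MAP = 0.727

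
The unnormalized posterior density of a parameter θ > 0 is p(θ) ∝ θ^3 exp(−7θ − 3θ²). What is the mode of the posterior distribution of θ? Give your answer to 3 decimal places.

ℓ'(θ) = 3/θ − 7 − 6θ. Setting this to zero and multiplying by θ: 6θ² + 7θ − 3 = 0.
θ = (−7 + √(7² + 4·6·3)) / (2·6) = (−7 + √121) / 12 = (−7 + 11)/12 = 1/3.
ℓ''(θ) = −3/θ² − 6 < 0, confirming a maximum.

θ̂_MAP = 0.333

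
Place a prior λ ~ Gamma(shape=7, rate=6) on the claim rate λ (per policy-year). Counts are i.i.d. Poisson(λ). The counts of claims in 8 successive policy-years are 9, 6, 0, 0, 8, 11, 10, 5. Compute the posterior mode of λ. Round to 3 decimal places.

λ̂_MAP = 3.929

Σxᵢ = 9+6+0+0+8+11+10+5 = 49, with n = 8.
Posterior ∝ λ^6e^(−6λ) · λ^49e^(−8λ) = λ^55e^(−14λ), i.e. Gamma(shape=56, rate=14).
The mode of a Gamma(a, b) with a ≥ 1 (shape–rate) is (a−1)/b = 55/14 ≈ 3.929.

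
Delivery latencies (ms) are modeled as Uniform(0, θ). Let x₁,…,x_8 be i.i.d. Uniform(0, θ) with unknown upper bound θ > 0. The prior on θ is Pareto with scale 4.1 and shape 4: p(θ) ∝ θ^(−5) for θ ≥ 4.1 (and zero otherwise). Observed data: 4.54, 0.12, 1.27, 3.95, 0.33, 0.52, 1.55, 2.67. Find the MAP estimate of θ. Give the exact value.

The Uniform(0, θ) likelihood is θ^(−n) for θ ≥ max(xᵢ), zero otherwise. Here max(xᵢ) = 4.54.
Posterior ∝ θ^(−5) · θ^(−8) = θ^(−13) on θ ≥ max(4.1, 4.54) = 4.54.
This density is strictly decreasing in θ, so the posterior mode lies at the lower boundary of the support.

θ̂_MAP = 4.54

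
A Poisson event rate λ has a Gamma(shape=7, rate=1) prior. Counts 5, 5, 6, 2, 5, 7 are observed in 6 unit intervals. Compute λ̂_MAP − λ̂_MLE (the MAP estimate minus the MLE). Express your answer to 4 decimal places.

MAP − MLE = 0.1429

Σxᵢ = 30. Posterior is Gamma(37, 7); MAP = (37−1)/7 = 36/7 ≈ 5.14286.
MLE = x̄ = 30/6 ≈ 5.00000.
Difference = 36/7 − 30/6 = 1/7 ≈ 0.1429.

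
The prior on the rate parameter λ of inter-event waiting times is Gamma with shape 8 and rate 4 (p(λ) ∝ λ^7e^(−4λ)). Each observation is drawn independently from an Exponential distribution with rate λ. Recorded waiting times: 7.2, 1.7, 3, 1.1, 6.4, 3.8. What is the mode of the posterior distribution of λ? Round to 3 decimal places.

The Exponential(rate=λ) likelihood is ∝ λ^n e^(−λΣtᵢ). Here n = 6 and Σtᵢ = 7.2 + 1.7 + 3 + 1.1 + 6.4 + 3.8 = 23.2.
Posterior ∝ λ^7e^(−4λ) · λ^6e^(−23.2λ) = λ^13e^(−27.2λ), i.e. Gamma(14, 27.2).
Mode = (a−1)/b = 13/27.2 ≈ 0.478.

λ̂_MAP = 0.478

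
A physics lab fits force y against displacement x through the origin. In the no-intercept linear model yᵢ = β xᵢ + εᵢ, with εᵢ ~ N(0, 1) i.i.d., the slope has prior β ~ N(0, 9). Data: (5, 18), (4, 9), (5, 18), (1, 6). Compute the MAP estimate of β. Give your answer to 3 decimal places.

β̂_MAP = 3.308

log p(β | y) = −Σ(yᵢ − βxᵢ)²/(2·1) − β²/(2·9) + const.
Setting the derivative to zero: Σxᵢ(yᵢ − βxᵢ)/1 − β/9 = 0, so β = Σxᵢyᵢ / (Σxᵢ² + σ²/τ²).
Σxᵢyᵢ = 5·18 + 4·9 + 5·18 + 1·6 = 222; Σxᵢ² = 67; σ²/τ² = 1/9.
β̂_MAP = 222 / (67 + 1/9) = 222/(604/9) = 999/302 ≈ 3.308.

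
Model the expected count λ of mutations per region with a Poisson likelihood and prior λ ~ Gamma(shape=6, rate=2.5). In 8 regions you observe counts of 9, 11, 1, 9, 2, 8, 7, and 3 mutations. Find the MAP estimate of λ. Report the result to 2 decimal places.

Σxᵢ = 9+11+1+9+2+8+7+3 = 50, with n = 8.
Posterior ∝ λ^5e^(−2.5λ) · λ^50e^(−8λ) = λ^55e^(−10.5λ), i.e. Gamma(shape=56, rate=10.5).
The mode of a Gamma(a, b) with a ≥ 1 (shape–rate) is (a−1)/b = 55/10.5 ≈ 5.24.

λ̂_MAP = 5.24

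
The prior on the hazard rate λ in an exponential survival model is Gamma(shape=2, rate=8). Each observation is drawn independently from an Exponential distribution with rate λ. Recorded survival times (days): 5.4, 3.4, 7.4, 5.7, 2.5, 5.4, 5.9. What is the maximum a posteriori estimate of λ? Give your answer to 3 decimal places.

λ̂_MAP = 0.183

The Exponential(rate=λ) likelihood is ∝ λ^n e^(−λΣtᵢ). Here n = 7 and Σtᵢ = 5.4 + 3.4 + 7.4 + 5.7 + 2.5 + 5.4 + 5.9 = 35.7.
Posterior ∝ λe^(−8λ) · λ^7e^(−35.7λ) = λ^8e^(−43.7λ), i.e. Gamma(9, 43.7).
Mode = (a−1)/b = 8/43.7 ≈ 0.183.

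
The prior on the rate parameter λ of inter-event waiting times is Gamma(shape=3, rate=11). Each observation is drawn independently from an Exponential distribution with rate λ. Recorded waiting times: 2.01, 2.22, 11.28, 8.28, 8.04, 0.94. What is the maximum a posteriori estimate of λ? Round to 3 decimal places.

The Exponential(rate=λ) likelihood is ∝ λ^n e^(−λΣtᵢ). Here n = 6 and Σtᵢ = 2.01 + 2.22 + 11.28 + 8.28 + 8.04 + 0.94 = 32.77.
Posterior ∝ λ^2e^(−11λ) · λ^6e^(−32.77λ) = λ^8e^(−43.77λ), i.e. Gamma(9, 43.77).
Mode = (a−1)/b = 8/43.77 ≈ 0.183.

λ̂_MAP = 0.183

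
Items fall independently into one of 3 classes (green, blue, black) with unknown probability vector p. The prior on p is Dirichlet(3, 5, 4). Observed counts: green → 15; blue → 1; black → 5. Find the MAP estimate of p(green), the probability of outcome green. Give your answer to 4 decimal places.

The posterior is Dirichlet(αᵢ + nᵢ) = Dirichlet(18, 6, 9).
For a Dirichlet(a₁,…,a_K) with all aᵢ > 1, the mode has j-th component (aⱼ − 1)/(Σaᵢ − K).
Here Σaᵢ = 33 and K = 3, so p(green) = (18 − 1)/(33 − 3) = 17/30 ≈ 0.5667.

MAP estimate of p(green) = 0.5667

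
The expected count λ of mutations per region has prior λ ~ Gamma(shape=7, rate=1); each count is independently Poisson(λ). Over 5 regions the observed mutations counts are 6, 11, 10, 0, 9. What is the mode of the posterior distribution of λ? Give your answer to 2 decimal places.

λ̂_MAP = 7.00

Σxᵢ = 6+11+10+0+9 = 36, with n = 5.
Posterior ∝ λ^6e^(−1λ) · λ^36e^(−5λ) = λ^42e^(−6λ), i.e. Gamma(shape=43, rate=6).
The mode of a Gamma(a, b) with a ≥ 1 (shape–rate) is (a−1)/b = 42/6 ≈ 7.00.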